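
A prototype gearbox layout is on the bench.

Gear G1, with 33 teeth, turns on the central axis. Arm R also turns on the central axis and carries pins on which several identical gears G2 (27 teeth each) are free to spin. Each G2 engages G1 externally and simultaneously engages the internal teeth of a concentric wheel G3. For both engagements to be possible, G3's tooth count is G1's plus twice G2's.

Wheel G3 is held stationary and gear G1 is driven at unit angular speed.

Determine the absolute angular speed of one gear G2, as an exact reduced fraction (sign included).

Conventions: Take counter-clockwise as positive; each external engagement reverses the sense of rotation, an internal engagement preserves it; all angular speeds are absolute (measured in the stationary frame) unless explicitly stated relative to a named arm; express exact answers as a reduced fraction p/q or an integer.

-11/18

recognized (axles ride arm R): planetary set, 33/27/87 teeth
ring teeth: 33 + 2·27 = 87
33(ω_sun−ω_arm) = −87(ω_ring−ω_arm),  ω_ring = 0, ω_sun = 1
33(1−ω_arm) = −87(0−ω_arm)  ⇒  120·ω_arm = 33  ⇒  ω_arm = 11/40
sun–planet mesh: 33·(1−11/40) = −27·(ω_p−ω_arm)  ⇒  ω_p−ω_arm = -319/360
ω_p = 11/40 − 319/360 = -11/18
exact speed ratio = -11/18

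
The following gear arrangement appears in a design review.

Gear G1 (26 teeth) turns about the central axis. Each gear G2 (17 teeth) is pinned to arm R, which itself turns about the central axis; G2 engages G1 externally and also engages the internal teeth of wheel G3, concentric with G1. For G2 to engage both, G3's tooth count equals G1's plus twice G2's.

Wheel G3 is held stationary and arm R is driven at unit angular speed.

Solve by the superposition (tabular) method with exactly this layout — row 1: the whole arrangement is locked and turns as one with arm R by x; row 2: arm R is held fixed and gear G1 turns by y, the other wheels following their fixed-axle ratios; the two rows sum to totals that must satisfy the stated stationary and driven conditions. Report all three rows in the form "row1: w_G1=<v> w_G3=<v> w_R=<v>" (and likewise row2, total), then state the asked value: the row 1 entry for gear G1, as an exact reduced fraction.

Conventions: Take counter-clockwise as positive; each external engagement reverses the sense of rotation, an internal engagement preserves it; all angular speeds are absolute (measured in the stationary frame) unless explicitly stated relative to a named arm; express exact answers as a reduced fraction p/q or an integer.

class = planetary set [G3 = 26+2·17 = 60; Willis about the carrier]
row 1 (train locked, turned with arm): all members turn x
superposition row 2 [arm held]: sun y, ring −(26/60)·y, arm 0
boundary: total ω_ring = x − (26/60)·y = 0 and total ω_arm = x = 1  ⇒  y = 30/13, x = 1
row 2 ring = −(26/60)·30/13 = -1
totals (row 1 + row 2): sun 1 + 30/13 = 43/13, ring 1 + (-1) = 0, arm 1 + 0 = 1
asked cell (row1, sun) = 1

row1: w_G1=1 w_G3=1 w_R=1
row2: w_G1=30/13 w_G3=-1 w_R=0
total: w_G1=43/13 w_G3=0 w_R=1
asked value: 1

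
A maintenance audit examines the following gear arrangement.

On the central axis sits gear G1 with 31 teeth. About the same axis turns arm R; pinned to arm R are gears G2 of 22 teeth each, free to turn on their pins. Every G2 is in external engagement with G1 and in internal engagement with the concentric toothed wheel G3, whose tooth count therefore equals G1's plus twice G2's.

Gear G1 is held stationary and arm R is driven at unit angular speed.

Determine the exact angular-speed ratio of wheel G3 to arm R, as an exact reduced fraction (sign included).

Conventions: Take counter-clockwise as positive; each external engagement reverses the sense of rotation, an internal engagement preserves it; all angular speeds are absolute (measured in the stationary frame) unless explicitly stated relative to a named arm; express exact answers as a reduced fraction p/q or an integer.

topology: planetary set — G1 31T / G2 22T / G3 75T, arm = carrier (Willis)
ring teeth: 31 + 2·22 = 75
31(ω_sun−ω_arm) = −75(ω_ring−ω_arm),  ω_sun = 0, ω_arm = 1
ω_ring = 1 − (31/75)(0−1) = 106/75
ω_out/ω_in = 106/75

106/75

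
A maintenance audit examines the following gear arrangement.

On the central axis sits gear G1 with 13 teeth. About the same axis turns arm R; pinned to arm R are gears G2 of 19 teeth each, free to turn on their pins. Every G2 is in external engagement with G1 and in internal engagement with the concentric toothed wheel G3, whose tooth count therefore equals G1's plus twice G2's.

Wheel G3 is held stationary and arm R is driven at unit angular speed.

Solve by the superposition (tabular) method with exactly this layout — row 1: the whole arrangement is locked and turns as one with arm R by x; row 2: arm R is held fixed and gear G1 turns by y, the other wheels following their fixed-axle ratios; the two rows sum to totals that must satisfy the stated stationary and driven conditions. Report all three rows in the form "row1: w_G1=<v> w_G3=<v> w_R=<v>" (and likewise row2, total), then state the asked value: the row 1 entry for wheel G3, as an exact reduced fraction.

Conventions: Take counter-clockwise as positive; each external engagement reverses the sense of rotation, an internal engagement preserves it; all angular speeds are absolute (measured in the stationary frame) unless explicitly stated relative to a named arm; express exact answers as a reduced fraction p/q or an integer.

row1: w_G1=1 w_G3=1 w_R=1
row2: w_G1=51/13 w_G3=-1 w_R=0
total: w_G1=64/13 w_G3=0 w_R=1
asked value: 1

topology: planetary set — G1 13T / G2 19T / G3 51T, arm = carrier (Willis)
row 1 — lock + rotate with arm: ω_sun = ω_ring = ω_arm = x
row 2 (arm held, sun turns y): ω_ring = −(13/51)·y, ω_arm = 0
boundary: total ω_ring = x − (13/51)·y = 0 and total ω_arm = x = 1  ⇒  y = 51/13, x = 1
row 2 ring = −(13/51)·51/13 = -1
totals (row 1 + row 2): sun 1 + 51/13 = 64/13, ring 1 + (-1) = 0, arm 1 + 0 = 1
asked cell (row1, ring) = 1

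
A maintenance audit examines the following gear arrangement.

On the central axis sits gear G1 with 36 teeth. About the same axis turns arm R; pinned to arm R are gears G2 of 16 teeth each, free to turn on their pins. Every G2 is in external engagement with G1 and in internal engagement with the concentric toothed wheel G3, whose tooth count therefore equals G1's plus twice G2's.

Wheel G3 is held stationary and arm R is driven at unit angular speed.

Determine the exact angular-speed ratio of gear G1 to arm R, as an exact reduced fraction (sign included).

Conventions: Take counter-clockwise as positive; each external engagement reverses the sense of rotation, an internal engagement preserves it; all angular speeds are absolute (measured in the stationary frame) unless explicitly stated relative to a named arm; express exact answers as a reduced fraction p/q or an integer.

26/9

recognized (axles ride arm R): planetary set, 36/16/68 teeth
ring teeth: 36 + 2·16 = 68
36(ω_sun−ω_arm) = −68(ω_ring−ω_arm),  ω_ring = 0, ω_arm = 1
ω_sun = 1 − (68/36)(0−1) = 26/9
ω_out/ω_in = 26/9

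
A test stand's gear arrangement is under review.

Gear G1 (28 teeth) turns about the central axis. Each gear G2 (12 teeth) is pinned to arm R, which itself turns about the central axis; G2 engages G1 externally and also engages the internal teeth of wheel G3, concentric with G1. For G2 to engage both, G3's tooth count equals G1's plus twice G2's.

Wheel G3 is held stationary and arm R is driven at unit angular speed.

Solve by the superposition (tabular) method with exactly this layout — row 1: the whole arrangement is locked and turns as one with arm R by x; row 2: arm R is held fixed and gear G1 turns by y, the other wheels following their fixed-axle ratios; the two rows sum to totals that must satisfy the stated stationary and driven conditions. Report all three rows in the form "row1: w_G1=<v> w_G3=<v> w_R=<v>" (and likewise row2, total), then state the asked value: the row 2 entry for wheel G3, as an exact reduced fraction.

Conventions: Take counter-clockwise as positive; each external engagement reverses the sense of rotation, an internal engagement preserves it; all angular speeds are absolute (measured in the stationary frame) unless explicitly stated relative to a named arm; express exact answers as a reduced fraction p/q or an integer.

row1: w_G1=1 w_G3=1 w_R=1
row2: w_G1=13/7 w_G3=-1 w_R=0
total: w_G1=20/7 w_G3=0 w_R=1
asked value: -1

topology: planetary set — G1 28T / G2 12T / G3 52T, arm = carrier (Willis)
superposition row 1 [locked train]: every member turns x
row 2 (arm held, sun turns y): ω_ring = −(28/52)·y, ω_arm = 0
boundary: total ω_ring = x − (28/52)·y = 0 and total ω_arm = x = 1  ⇒  y = 13/7, x = 1
row 2 ring = −(28/52)·13/7 = -1
totals (row 1 + row 2): sun 1 + 13/7 = 20/7, ring 1 + (-1) = 0, arm 1 + 0 = 1
asked cell (row2, ring) = -1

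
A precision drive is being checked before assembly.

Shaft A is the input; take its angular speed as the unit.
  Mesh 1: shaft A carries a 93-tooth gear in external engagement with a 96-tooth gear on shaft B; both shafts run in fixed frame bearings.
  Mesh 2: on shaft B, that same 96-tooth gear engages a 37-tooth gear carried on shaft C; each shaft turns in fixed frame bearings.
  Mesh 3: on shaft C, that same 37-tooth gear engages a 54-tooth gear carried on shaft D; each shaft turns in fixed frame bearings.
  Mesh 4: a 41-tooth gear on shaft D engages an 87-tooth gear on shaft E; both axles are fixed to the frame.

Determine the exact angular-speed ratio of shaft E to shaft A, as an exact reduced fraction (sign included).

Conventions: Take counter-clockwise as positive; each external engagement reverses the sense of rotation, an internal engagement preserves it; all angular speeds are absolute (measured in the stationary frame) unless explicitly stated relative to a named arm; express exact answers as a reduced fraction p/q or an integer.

1271/1566

class = fixed-axis compound train [4 meshes; 4 ratios multiply, 4 sense flips]
mesh 1 [93T→96T]: running ratio 31/32, sense −
mesh 2 [96T→37T]: running ratio 93/37, sense +
mesh 3 [37T→54T]: running ratio 31/18, sense −
mesh 4 [41T→87T]: running ratio 1271/1566, sense +
ω_out/ω_in = 1271/1566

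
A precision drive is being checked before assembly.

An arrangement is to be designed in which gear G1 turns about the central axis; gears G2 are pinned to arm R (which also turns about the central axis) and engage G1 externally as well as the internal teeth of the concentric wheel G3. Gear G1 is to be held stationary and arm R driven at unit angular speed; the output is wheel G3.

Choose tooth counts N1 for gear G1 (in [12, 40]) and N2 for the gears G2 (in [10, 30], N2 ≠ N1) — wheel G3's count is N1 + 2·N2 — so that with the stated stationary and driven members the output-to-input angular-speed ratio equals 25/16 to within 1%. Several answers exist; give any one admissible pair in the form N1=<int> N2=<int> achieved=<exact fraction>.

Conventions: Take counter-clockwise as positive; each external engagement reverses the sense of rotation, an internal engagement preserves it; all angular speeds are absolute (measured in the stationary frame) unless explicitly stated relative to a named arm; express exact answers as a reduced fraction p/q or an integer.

N1=36 N2=14 achieved=25/16

topology: planetary set — design target 25/16, arm = carrier (Willis)
Willis with ω_sun = 0: ω_ring/ω_arm = (N1+N3)/N3; set equal to 25/16  ⇒  N3/N1 = 1/(25/16 − 1) = 16/9
N3 = N1 + 2·N2  ⇒  N2/N1 = (N3/N1 − 1)/2 = (16/9 − 1)/2 = 7/18
smallest multiple with N1 ≥ 12 and N2 ≥ 10: k = 2  ⇒  N1 = 2·18 = 36, N2 = 2·7 = 14 (N1 ≤ 40, N2 ≤ 30, N2 ≠ N1 ✓), N3 = 36 + 2·14 = 64
check: (N1+N3)/N3 with N1 = 36, N3 = 64 gives 25/16; |achieved − target| = 0 ≤ 1/64 ✓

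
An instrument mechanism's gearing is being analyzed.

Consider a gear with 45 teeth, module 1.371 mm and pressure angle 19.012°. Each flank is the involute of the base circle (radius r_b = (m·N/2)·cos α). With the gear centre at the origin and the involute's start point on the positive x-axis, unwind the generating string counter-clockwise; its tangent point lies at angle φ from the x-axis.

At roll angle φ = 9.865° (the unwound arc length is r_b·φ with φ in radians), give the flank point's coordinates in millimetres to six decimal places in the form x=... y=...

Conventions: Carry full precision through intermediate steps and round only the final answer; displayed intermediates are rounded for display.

topology: single-mesh involute geometry — m = 1.371, N = 45
pitch radius r_p = m·N/2 = 1.371·45/2 = 30.847500
base radius r_b = r_p·cos α = 30.847500·cos 19.012° = 29.164780
roll angle φ = 9.865° = 0.17217673 rad
x = r_b·(cos φ + φ·sin φ) = 29.593874
y = r_b·(sin φ − φ·cos φ) = 0.049474

x=29.593874 y=0.049474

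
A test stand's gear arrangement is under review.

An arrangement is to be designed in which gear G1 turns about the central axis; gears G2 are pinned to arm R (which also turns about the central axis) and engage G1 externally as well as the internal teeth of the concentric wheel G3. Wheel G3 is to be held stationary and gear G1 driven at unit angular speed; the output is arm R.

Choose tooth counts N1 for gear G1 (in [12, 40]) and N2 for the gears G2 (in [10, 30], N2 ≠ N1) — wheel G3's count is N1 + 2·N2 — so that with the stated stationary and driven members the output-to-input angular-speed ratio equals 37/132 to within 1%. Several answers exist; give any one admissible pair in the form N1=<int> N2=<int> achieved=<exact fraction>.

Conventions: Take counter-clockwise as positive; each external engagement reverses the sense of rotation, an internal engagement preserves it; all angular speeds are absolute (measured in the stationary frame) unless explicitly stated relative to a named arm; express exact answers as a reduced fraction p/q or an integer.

design class (target 37/132): planetary set
Willis with ω_ring = 0: ω_arm/ω_sun = N1/(N1+N3); set equal to 37/132  ⇒  N3/N1 = 1/(37/132) − 1 = 95/37
N3 = N1 + 2·N2  ⇒  N2/N1 = (N3/N1 − 1)/2 = (95/37 − 1)/2 = 29/37
smallest multiple with N1 ≥ 12 and N2 ≥ 10: k = 1  ⇒  N1 = 1·37 = 37, N2 = 1·29 = 29 (N1 ≤ 40, N2 ≤ 30, N2 ≠ N1 ✓), N3 = 37 + 2·29 = 95
check: N1/(N1+N3) with N1 = 37, N3 = 95 gives 37/132; |achieved − target| = 0 ≤ 37/13200 ✓

N1=37 N2=29 achieved=37/132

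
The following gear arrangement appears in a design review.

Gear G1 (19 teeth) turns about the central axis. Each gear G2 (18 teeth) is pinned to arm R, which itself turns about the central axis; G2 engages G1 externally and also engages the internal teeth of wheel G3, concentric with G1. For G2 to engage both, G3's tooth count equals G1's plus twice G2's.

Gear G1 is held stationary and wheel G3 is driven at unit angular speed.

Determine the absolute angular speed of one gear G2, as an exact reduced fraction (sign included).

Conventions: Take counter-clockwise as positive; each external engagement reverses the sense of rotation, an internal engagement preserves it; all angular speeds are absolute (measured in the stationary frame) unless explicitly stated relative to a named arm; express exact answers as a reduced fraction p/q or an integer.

55/36

class = planetary set [G3 = 19+2·18 = 55; Willis about the carrier]
ring teeth: 19 + 2·18 = 55
19(ω_sun−ω_arm) = −55(ω_ring−ω_arm),  ω_sun = 0, ω_ring = 1
19(0−ω_arm) = −55(1−ω_arm)  ⇒  74·ω_arm = 55  ⇒  ω_arm = 55/74
sun–planet mesh: 19·(0−55/74) = −18·(ω_p−ω_arm)  ⇒  ω_p−ω_arm = 1045/1332
ω_p = 55/74 + 1045/1332 = 55/36
exact speed ratio = 55/36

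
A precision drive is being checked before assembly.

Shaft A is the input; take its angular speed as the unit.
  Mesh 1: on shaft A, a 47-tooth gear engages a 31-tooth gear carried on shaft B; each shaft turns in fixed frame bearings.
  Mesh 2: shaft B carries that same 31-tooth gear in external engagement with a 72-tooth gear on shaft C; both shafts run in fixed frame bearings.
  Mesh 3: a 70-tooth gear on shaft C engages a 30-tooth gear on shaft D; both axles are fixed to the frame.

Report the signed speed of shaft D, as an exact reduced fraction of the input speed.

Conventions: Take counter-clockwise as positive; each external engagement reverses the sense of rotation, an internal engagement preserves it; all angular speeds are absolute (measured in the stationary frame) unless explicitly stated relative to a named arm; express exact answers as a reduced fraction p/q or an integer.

-329/216

3-mesh fixed-axis compound train (all bearings frame-fixed)
mesh 1 [47T→31T]: |ω|/ω_in = 1×47/31 = 47/31, sense flips to −
mesh 2 [31T→72T]: |ω|/ω_in = (47/31)×31/72 = 47/72, sense flips to +
mesh 3 [70T→30T]: |ω|/ω_in = (47/72)×70/30 = 329/216, sense flips to −
signed output speed (× input speed) = -329/216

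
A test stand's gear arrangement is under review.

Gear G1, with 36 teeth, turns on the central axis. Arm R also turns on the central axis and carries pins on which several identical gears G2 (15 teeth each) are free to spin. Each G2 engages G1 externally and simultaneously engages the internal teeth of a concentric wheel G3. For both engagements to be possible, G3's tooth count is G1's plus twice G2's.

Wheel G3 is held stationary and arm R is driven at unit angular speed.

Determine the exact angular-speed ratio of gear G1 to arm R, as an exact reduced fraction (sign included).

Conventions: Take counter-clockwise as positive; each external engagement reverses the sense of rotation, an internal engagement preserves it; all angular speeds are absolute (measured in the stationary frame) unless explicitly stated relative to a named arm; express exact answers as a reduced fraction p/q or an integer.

17/6

planetary set (36T centre, 15T on arm, 66T internal) — Willis relation
ring teeth: 36 + 2·15 = 66
36(ω_sun−ω_arm) = −66(ω_ring−ω_arm),  ω_ring = 0, ω_arm = 1
ω_sun = 1 − (66/36)(0−1) = 17/6
ω_out/ω_in = 17/6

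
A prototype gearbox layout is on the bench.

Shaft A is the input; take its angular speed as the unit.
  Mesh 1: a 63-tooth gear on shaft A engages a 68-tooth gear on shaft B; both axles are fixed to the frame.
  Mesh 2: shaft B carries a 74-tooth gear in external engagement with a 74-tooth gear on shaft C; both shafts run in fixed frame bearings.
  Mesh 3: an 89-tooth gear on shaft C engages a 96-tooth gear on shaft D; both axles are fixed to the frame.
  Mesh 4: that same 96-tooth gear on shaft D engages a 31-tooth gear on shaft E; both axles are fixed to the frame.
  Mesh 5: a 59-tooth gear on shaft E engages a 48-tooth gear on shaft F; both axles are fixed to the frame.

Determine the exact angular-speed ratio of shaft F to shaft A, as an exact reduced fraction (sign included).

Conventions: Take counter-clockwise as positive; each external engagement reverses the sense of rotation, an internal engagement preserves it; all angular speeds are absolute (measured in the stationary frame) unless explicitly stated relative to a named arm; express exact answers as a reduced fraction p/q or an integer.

-110271/33728

class = fixed-axis compound train [5 meshes; 5 ratios multiply, 5 sense flips]
mesh 1 [63T→68T]: running ratio 63/68, sense −
mesh 2 [74T→74T]: running ratio 63/68, sense +
mesh 3 [89T→96T]: running ratio 1869/2176, sense −
mesh 4 [96T→31T]: running ratio 5607/2108, sense +
mesh 5 [59T→48T]: running ratio 110271/33728, sense −
ω_out/ω_in = -110271/33728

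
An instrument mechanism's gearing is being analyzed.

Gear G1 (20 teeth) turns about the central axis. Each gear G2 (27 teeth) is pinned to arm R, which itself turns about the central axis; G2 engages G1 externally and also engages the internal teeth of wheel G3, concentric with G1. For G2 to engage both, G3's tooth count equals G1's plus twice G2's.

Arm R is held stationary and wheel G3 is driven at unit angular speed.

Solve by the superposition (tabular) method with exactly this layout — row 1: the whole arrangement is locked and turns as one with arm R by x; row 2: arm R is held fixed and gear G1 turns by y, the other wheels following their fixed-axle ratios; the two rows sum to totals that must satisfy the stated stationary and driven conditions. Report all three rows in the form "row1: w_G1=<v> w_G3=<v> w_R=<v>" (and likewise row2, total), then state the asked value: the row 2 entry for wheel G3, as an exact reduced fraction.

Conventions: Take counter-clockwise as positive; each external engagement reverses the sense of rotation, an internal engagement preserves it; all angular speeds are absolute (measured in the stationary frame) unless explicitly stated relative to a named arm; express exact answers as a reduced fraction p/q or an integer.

class = planetary set [G3 = 20+2·27 = 74; Willis about the carrier]
row 1 — lock + rotate with arm: ω_sun = ω_ring = ω_arm = x
superposition row 2 [arm held]: sun y, ring −(20/74)·y, arm 0
boundary: total ω_arm = x = 0 and total ω_ring = x − (20/74)·y = 1  ⇒  y = -37/10, x = 0
row 2 ring = −(20/74)·(-37/10) = 1
totals (row 1 + row 2): sun 0 + (-37/10) = -37/10, ring 0 + 1 = 1, arm 0 + 0 = 0
asked cell (row2, ring) = 1

row1: w_G1=0 w_G3=0 w_R=0
row2: w_G1=-37/10 w_G3=1 w_R=0
total: w_G1=-37/10 w_G3=1 w_R=0
asked value: 1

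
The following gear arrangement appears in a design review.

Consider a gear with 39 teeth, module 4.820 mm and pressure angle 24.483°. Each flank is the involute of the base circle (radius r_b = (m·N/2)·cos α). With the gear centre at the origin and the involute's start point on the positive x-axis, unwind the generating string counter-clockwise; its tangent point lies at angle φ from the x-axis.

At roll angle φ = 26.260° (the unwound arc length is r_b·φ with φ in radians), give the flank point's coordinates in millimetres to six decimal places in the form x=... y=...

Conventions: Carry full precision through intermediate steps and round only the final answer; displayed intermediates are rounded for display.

x=94.056653 y=2.687868

single-mesh involute tooth geometry (39T wheel at module 4.820)
pitch radius r_p = m·N/2 = 4.820·39/2 = 93.990000
base radius r_b = r_p·cos α = 93.990000·cos 24.483° = 85.538821
roll angle φ = 26.260° = 0.45832346 rad
x = r_b·(cos φ + φ·sin φ) = 94.056653
y = r_b·(sin φ − φ·cos φ) = 2.687868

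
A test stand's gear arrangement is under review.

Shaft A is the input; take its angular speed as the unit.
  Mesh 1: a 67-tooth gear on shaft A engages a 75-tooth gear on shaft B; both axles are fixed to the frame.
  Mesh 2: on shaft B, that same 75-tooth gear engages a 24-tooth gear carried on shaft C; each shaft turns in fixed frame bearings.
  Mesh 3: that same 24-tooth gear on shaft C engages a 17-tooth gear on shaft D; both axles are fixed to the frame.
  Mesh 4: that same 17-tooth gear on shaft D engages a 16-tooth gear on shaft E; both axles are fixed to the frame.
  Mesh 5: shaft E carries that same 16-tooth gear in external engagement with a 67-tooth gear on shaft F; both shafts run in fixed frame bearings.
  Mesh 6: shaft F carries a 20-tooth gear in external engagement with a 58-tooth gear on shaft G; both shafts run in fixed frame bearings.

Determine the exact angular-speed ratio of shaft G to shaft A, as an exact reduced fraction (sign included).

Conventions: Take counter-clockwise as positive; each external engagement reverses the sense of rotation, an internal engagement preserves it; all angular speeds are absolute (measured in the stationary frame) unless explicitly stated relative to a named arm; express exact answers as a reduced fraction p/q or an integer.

class = fixed-axis compound train [6 meshes; 6 ratios multiply, 6 sense flips]
mesh 1 [67T→75T]: running ratio 67/75, sense −
mesh 2 [75T→24T]: running ratio 67/24, sense +
mesh 3 [24T→17T]: running ratio 67/17, sense −
mesh 4 [17T→16T]: running ratio 67/16, sense +
mesh 5 [16T→67T]: running ratio 1, sense −
mesh 6 [20T→58T]: running ratio 10/29, sense +
ω_out/ω_in = 10/29

10/29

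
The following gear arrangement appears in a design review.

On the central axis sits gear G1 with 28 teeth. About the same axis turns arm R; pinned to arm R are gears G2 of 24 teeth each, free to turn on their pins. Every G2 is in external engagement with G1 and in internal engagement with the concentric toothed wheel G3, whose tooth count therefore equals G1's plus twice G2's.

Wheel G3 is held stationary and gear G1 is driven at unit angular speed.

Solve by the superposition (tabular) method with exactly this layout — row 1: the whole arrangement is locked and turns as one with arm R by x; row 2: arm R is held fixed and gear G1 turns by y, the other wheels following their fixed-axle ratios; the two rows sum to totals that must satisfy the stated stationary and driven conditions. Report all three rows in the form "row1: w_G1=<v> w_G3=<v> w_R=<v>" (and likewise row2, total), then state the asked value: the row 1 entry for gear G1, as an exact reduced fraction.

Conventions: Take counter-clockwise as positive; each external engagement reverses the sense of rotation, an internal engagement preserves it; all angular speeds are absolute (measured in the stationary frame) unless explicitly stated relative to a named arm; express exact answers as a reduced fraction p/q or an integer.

row1: w_G1=7/26 w_G3=7/26 w_R=7/26
row2: w_G1=19/26 w_G3=-7/26 w_R=0
total: w_G1=1 w_G3=0 w_R=7/26
asked value: 7/26

recognized (axles ride arm R): planetary set, 28/24/76 teeth
row 1: whole set turns with the arm by x
row 2 (arm held, sun turns y): ω_ring = −(28/76)·y, ω_arm = 0
boundary: total ω_ring = x − (28/76)·y = 0 and total ω_sun = x + y = 1  ⇒  y = 19/26, x = 7/26
row 2 ring = −(28/76)·19/26 = -7/26
totals (row 1 + row 2): sun 7/26 + 19/26 = 1, ring 7/26 + (-7/26) = 0, arm 7/26 + 0 = 7/26
asked cell (row1, sun) = 7/26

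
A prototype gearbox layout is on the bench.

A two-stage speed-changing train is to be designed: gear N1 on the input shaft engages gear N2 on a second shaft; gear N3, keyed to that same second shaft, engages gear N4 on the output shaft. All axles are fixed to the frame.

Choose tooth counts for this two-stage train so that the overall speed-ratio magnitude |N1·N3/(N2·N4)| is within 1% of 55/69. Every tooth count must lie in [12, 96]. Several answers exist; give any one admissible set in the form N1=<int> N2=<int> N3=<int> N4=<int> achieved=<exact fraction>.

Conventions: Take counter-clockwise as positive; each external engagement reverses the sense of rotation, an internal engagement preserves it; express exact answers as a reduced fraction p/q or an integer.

topology: fixed-axis compound train — 2 stages, target 55/69
target = 55/69 in lowest terms: an exact hit needs N1·N3 = k·55 and N2·N4 = k·69 for one integer k, every count in [12, 96]; additionally prefer no 1:1 stage (N1 ≠ N2, N3 ≠ N4)
k = 1…5: no 1:1-free in-range split of k·55 and k·69 into factor pairs; take k = 6
k = 6: N1·N3 = 330 = 15·22, N2·N4 = 414 = 18·23
achieved = 15·22/(18·23) = 55/69; |achieved − target| = 0 ≤ 11/1380 ✓

N1=15 N2=18 N3=22 N4=23 achieved=55/69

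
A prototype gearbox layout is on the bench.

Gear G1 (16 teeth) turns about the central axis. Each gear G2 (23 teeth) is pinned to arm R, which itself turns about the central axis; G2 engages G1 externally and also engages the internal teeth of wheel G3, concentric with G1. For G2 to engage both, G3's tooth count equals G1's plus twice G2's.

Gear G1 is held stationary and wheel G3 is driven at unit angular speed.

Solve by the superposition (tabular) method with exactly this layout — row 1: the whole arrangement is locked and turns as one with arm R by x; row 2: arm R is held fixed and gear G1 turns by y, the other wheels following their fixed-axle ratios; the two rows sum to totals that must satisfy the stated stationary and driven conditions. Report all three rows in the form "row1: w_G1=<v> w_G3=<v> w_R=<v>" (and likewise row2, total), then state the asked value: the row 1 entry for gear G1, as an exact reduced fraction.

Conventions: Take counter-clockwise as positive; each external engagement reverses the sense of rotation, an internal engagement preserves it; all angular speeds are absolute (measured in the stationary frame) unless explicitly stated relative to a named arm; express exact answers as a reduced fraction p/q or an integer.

row1: w_G1=31/39 w_G3=31/39 w_R=31/39
row2: w_G1=-31/39 w_G3=8/39 w_R=0
total: w_G1=0 w_G3=1 w_R=31/39
asked value: 31/39

class = planetary set [G3 = 16+2·23 = 62; Willis about the carrier]
row 1: whole set turns with the arm by x
row 2 (arm held, sun turns y): ω_ring = −(16/62)·y, ω_arm = 0
boundary: total ω_sun = x + y = 0 and total ω_ring = x − (16/62)·y = 1  ⇒  y = -31/39, x = 31/39
row 2 ring = −(16/62)·(-31/39) = 8/39
totals (row 1 + row 2): sun 31/39 + (-31/39) = 0, ring 31/39 + 8/39 = 1, arm 31/39 + 0 = 31/39
asked cell (row1, sun) = 31/39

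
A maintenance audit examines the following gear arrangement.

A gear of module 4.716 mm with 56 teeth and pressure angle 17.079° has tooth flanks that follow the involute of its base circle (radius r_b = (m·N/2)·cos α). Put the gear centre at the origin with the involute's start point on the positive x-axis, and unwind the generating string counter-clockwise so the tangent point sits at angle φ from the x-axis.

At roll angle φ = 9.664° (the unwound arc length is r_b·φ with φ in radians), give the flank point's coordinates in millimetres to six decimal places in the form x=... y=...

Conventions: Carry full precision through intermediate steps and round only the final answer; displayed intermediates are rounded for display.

recognized (one wheel, involute flank): single-mesh tooth geometry, m = 4.716, N = 56
pitch radius r_p = m·N/2 = 4.716·56/2 = 132.048000
base radius r_b = r_p·cos α = 132.048000·cos 17.079° = 126.224779
roll angle φ = 9.664° = 0.16866862 rad
x = r_b·(cos φ + φ·sin φ) = 128.007520
y = r_b·(sin φ − φ·cos φ) = 0.201322

x=128.007520 y=0.201322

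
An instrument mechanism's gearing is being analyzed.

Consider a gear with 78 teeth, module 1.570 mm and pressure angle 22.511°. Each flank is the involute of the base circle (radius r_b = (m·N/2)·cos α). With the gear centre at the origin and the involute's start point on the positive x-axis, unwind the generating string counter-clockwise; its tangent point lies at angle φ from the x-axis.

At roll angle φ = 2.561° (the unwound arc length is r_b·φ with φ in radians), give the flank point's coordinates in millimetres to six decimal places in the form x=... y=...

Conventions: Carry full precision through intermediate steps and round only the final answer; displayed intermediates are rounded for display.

x=56.621121 y=0.001683

single-mesh involute tooth geometry (78T wheel at module 1.570)
pitch radius r_p = m·N/2 = 1.570·78/2 = 61.230000
base radius r_b = r_p·cos α = 61.230000·cos 22.511° = 56.564644
roll angle φ = 2.561° = 0.04469788 rad
x = r_b·(cos φ + φ·sin φ) = 56.621121
y = r_b·(sin φ − φ·cos φ) = 0.001683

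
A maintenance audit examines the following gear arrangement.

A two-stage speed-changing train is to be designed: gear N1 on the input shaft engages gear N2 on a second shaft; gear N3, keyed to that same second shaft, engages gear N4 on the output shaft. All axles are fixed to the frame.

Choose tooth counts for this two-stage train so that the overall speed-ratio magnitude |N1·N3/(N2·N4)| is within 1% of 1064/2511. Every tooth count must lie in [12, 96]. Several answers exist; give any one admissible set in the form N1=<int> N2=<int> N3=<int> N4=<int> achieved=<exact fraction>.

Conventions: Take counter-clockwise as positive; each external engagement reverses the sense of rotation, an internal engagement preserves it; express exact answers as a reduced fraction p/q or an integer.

2-stage fixed-axis compound train for ratio 1064/2511
target = 1064/2511 in lowest terms: an exact hit needs N1·N3 = k·1064 and N2·N4 = k·2511 for one integer k, every count in [12, 96]; additionally prefer no 1:1 stage (N1 ≠ N2, N3 ≠ N4)
k = 1: N1·N3 = 1064 = 14·76, N2·N4 = 2511 = 27·93
achieved = 14·76/(27·93) = 1064/2511; |achieved − target| = 0 ≤ 266/62775 ✓

N1=14 N2=27 N3=76 N4=93 achieved=1064/2511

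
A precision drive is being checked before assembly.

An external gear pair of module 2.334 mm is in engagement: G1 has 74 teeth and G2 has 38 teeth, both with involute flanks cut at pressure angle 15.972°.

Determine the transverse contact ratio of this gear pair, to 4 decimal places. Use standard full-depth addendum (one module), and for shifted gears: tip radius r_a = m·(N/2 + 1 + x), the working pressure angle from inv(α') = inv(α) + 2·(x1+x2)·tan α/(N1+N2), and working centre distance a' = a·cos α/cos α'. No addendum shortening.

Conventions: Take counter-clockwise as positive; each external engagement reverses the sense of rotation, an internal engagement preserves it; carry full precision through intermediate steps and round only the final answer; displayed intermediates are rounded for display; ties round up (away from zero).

2.0201

single-mesh involute tooth geometry (74T engaging 38T at module 2.334)
base radii: r_b1 = 83.024260, r_b2 = 42.634080
tip radii: r_a1 = 88.692000, r_a2 = 46.680000
no profile shift: α' = α, a' = a
action lengths: √(r_a1²−r_b1²) = 31.196844, √(r_a2²−r_b2²) = 19.009410
base pitch p_b = π·m·cos α = 7.049416
CR = (31.196844 + 19.009410 − 130.704000·sin 15.97200°)/7.049416 = 2.020132
contact ratio ≈ 2.0201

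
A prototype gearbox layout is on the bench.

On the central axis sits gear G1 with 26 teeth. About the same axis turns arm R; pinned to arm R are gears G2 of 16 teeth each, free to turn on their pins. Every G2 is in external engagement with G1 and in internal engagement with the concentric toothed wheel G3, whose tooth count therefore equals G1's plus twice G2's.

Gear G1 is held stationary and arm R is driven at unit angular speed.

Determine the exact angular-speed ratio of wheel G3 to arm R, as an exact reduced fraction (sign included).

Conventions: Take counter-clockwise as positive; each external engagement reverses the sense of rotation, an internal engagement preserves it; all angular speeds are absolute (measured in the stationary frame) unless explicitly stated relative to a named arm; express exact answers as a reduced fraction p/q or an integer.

42/29

class = planetary set [G3 = 26+2·16 = 58; Willis about the carrier]
ring teeth: 26 + 2·16 = 58
26(ω_sun−ω_arm) = −58(ω_ring−ω_arm),  ω_sun = 0, ω_arm = 1
ω_ring = 1 − (26/58)(0−1) = 42/29
ω_out/ω_in = 42/29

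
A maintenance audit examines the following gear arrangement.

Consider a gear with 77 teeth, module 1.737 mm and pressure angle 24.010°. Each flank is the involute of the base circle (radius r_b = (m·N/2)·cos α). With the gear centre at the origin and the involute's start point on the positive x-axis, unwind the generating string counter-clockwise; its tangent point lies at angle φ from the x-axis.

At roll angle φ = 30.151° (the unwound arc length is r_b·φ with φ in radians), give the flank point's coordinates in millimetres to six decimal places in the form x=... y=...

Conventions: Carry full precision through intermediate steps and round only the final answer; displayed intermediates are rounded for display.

x=68.969858 y=2.886014

recognized (one wheel, involute flank): single-mesh tooth geometry, m = 1.737, N = 77
pitch radius r_p = m·N/2 = 1.737·77/2 = 66.874500
base radius r_b = r_p·cos α = 66.874500·cos 24.010° = 61.088147
roll angle φ = 30.151° = 0.52623422 rad
x = r_b·(cos φ + φ·sin φ) = 68.969858
y = r_b·(sin φ − φ·cos φ) = 2.886014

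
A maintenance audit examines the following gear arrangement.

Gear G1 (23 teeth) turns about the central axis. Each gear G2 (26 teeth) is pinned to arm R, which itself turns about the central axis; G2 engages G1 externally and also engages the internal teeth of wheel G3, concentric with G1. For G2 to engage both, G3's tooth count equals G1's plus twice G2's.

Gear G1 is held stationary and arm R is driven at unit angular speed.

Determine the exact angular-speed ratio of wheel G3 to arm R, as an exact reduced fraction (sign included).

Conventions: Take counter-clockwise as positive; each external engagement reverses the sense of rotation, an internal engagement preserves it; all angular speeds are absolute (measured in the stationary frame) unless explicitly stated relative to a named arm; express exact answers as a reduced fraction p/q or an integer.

98/75

class = planetary set [G3 = 23+2·26 = 75; Willis about the carrier]
ring teeth: 23 + 2·26 = 75
23(ω_sun−ω_arm) = −75(ω_ring−ω_arm),  ω_sun = 0, ω_arm = 1
ω_ring = 1 − (23/75)(0−1) = 98/75
ω_out/ω_in = 98/75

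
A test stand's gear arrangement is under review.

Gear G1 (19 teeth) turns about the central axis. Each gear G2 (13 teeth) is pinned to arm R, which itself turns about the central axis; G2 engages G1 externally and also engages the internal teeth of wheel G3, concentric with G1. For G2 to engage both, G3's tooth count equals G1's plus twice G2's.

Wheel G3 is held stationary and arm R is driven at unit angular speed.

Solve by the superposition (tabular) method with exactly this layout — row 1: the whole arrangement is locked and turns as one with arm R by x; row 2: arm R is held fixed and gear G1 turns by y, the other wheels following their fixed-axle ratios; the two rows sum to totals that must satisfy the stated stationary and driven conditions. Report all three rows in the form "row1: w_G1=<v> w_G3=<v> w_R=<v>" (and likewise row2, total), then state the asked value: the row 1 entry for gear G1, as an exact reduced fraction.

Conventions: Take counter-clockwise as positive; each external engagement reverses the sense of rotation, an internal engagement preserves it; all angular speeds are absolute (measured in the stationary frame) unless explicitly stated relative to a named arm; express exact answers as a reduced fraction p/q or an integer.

class = planetary set [G3 = 19+2·13 = 45; Willis about the carrier]
row 1: whole set turns with the arm by x
row 2: sun turns y, ring = −(19/45)·y, arm 0
boundary: total ω_ring = x − (19/45)·y = 0 and total ω_arm = x = 1  ⇒  y = 45/19, x = 1
row 2 ring = −(19/45)·45/19 = -1
totals (row 1 + row 2): sun 1 + 45/19 = 64/19, ring 1 + (-1) = 0, arm 1 + 0 = 1
asked cell (row1, sun) = 1

row1: w_G1=1 w_G3=1 w_R=1
row2: w_G1=45/19 w_G3=-1 w_R=0
total: w_G1=64/19 w_G3=0 w_R=1
asked value: 1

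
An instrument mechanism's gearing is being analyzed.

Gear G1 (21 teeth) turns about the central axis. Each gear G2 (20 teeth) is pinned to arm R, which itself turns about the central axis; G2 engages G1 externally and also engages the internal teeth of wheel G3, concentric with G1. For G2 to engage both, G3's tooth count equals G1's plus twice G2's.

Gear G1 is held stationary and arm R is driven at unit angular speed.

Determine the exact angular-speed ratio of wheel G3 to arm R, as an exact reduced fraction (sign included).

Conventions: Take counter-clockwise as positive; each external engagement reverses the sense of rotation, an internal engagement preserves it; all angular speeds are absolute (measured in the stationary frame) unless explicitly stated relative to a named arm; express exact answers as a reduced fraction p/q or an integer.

class = planetary set [G3 = 21+2·20 = 61; Willis about the carrier]
ring teeth: 21 + 2·20 = 61
21(ω_sun−ω_arm) = −61(ω_ring−ω_arm),  ω_sun = 0, ω_arm = 1
ω_ring = 1 − (21/61)(0−1) = 82/61
ω_out/ω_in = 82/61

82/61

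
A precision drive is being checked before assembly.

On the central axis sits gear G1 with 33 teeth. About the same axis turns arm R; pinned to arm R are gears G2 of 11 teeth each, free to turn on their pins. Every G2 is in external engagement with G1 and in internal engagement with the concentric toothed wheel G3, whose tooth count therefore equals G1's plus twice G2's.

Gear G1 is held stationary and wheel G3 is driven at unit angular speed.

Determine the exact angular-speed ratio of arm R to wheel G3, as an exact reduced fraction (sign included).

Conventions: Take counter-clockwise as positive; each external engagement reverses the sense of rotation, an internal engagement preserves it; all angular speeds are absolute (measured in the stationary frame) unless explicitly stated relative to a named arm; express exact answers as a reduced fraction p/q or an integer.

topology: planetary set — G1 33T / G2 11T / G3 55T, arm = carrier (Willis)
ring teeth: 33 + 2·11 = 55
33(ω_sun−ω_arm) = −55(ω_ring−ω_arm),  ω_sun = 0, ω_ring = 1
33(0−ω_arm) = −55(1−ω_arm)  ⇒  88·ω_arm = 55  ⇒  ω_arm = 5/8
ω_out/ω_in = 5/8

5/8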